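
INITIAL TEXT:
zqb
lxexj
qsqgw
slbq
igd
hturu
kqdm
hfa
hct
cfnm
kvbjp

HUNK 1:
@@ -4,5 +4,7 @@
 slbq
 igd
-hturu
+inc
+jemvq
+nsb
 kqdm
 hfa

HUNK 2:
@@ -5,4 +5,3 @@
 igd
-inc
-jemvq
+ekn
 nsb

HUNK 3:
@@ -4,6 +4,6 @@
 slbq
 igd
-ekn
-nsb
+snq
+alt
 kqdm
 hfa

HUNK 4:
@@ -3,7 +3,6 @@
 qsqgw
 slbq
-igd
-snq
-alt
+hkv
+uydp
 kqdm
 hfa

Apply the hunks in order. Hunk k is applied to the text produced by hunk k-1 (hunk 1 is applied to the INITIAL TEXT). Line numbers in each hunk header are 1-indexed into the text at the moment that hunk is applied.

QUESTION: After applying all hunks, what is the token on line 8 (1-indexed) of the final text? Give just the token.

Hunk 1: at line 4 remove [hturu] add [inc,jemvq,nsb] -> 13 lines: zqb lxexj qsqgw slbq igd inc jemvq nsb kqdm hfa hct cfnm kvbjp
Hunk 2: at line 5 remove [inc,jemvq] add [ekn] -> 12 lines: zqb lxexj qsqgw slbq igd ekn nsb kqdm hfa hct cfnm kvbjp
Hunk 3: at line 4 remove [ekn,nsb] add [snq,alt] -> 12 lines: zqb lxexj qsqgw slbq igd snq alt kqdm hfa hct cfnm kvbjp
Hunk 4: at line 3 remove [igd,snq,alt] add [hkv,uydp] -> 11 lines: zqb lxexj qsqgw slbq hkv uydp kqdm hfa hct cfnm kvbjp
Final line 8: hfa

Answer: hfa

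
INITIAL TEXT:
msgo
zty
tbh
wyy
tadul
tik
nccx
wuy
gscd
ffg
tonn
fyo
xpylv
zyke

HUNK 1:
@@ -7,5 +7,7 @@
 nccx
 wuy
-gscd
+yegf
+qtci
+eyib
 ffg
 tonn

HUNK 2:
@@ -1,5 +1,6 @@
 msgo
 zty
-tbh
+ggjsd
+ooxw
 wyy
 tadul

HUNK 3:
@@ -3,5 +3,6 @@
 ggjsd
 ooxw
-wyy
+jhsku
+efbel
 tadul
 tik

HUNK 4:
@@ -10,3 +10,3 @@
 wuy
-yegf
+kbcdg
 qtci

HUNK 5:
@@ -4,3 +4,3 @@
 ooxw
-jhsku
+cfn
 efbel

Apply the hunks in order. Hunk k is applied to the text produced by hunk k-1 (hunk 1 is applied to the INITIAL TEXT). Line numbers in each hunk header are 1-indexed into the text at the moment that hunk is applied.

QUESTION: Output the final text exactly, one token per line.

Hunk 1: at line 7 remove [gscd] add [yegf,qtci,eyib] -> 16 lines: msgo zty tbh wyy tadul tik nccx wuy yegf qtci eyib ffg tonn fyo xpylv zyke
Hunk 2: at line 1 remove [tbh] add [ggjsd,ooxw] -> 17 lines: msgo zty ggjsd ooxw wyy tadul tik nccx wuy yegf qtci eyib ffg tonn fyo xpylv zyke
Hunk 3: at line 3 remove [wyy] add [jhsku,efbel] -> 18 lines: msgo zty ggjsd ooxw jhsku efbel tadul tik nccx wuy yegf qtci eyib ffg tonn fyo xpylv zyke
Hunk 4: at line 10 remove [yegf] add [kbcdg] -> 18 lines: msgo zty ggjsd ooxw jhsku efbel tadul tik nccx wuy kbcdg qtci eyib ffg tonn fyo xpylv zyke
Hunk 5: at line 4 remove [jhsku] add [cfn] -> 18 lines: msgo zty ggjsd ooxw cfn efbel tadul tik nccx wuy kbcdg qtci eyib ffg tonn fyo xpylv zyke

Answer: msgo
zty
ggjsd
ooxw
cfn
efbel
tadul
tik
nccx
wuy
kbcdg
qtci
eyib
ffg
tonn
fyo
xpylv
zyke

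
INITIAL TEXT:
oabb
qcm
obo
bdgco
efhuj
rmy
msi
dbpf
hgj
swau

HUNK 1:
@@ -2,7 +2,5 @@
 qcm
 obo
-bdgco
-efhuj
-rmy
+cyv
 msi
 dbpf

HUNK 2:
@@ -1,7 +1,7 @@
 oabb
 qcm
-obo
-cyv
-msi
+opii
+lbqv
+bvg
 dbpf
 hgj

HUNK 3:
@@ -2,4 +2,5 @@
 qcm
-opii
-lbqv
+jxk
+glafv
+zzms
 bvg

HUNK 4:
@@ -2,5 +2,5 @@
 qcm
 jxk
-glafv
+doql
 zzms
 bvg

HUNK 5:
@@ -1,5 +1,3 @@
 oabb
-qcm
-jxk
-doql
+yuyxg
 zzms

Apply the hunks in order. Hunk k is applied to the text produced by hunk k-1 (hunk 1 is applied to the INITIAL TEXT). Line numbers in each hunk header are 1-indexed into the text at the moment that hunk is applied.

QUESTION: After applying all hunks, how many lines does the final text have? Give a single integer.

Answer: 7

Derivation:
Hunk 1: at line 2 remove [bdgco,efhuj,rmy] add [cyv] -> 8 lines: oabb qcm obo cyv msi dbpf hgj swau
Hunk 2: at line 1 remove [obo,cyv,msi] add [opii,lbqv,bvg] -> 8 lines: oabb qcm opii lbqv bvg dbpf hgj swau
Hunk 3: at line 2 remove [opii,lbqv] add [jxk,glafv,zzms] -> 9 lines: oabb qcm jxk glafv zzms bvg dbpf hgj swau
Hunk 4: at line 2 remove [glafv] add [doql] -> 9 lines: oabb qcm jxk doql zzms bvg dbpf hgj swau
Hunk 5: at line 1 remove [qcm,jxk,doql] add [yuyxg] -> 7 lines: oabb yuyxg zzms bvg dbpf hgj swau
Final line count: 7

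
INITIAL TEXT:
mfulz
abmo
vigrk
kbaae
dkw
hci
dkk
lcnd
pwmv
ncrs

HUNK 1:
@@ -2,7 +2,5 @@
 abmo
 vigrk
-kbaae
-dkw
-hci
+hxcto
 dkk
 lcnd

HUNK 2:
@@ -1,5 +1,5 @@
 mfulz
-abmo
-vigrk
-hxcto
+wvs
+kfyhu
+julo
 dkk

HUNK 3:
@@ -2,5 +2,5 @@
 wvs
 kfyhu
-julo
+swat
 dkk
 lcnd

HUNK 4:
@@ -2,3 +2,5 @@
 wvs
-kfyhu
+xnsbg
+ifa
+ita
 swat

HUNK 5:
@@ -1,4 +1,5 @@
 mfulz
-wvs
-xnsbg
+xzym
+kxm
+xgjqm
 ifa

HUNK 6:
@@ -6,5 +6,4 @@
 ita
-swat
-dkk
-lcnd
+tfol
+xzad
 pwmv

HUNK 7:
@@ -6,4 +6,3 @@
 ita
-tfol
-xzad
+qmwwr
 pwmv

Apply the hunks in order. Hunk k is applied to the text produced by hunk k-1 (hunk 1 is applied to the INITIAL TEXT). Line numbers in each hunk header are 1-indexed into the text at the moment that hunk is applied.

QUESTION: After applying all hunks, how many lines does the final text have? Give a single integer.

Answer: 9

Derivation:
Hunk 1: at line 2 remove [kbaae,dkw,hci] add [hxcto] -> 8 lines: mfulz abmo vigrk hxcto dkk lcnd pwmv ncrs
Hunk 2: at line 1 remove [abmo,vigrk,hxcto] add [wvs,kfyhu,julo] -> 8 lines: mfulz wvs kfyhu julo dkk lcnd pwmv ncrs
Hunk 3: at line 2 remove [julo] add [swat] -> 8 lines: mfulz wvs kfyhu swat dkk lcnd pwmv ncrs
Hunk 4: at line 2 remove [kfyhu] add [xnsbg,ifa,ita] -> 10 lines: mfulz wvs xnsbg ifa ita swat dkk lcnd pwmv ncrs
Hunk 5: at line 1 remove [wvs,xnsbg] add [xzym,kxm,xgjqm] -> 11 lines: mfulz xzym kxm xgjqm ifa ita swat dkk lcnd pwmv ncrs
Hunk 6: at line 6 remove [swat,dkk,lcnd] add [tfol,xzad] -> 10 lines: mfulz xzym kxm xgjqm ifa ita tfol xzad pwmv ncrs
Hunk 7: at line 6 remove [tfol,xzad] add [qmwwr] -> 9 lines: mfulz xzym kxm xgjqm ifa ita qmwwr pwmv ncrs
Final line count: 9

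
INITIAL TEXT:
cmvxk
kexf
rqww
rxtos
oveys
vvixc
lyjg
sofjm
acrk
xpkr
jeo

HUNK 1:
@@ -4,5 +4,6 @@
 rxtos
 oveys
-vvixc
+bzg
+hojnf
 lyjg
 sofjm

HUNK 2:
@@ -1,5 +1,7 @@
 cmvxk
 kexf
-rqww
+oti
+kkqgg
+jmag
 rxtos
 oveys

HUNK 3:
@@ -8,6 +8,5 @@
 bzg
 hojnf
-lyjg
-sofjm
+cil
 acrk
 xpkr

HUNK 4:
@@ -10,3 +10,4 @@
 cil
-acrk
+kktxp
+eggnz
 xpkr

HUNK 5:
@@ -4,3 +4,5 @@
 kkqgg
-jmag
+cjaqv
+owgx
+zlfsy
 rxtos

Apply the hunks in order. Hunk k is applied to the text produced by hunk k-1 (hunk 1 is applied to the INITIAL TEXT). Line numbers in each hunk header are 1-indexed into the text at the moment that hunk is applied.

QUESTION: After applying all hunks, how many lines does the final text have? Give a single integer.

Hunk 1: at line 4 remove [vvixc] add [bzg,hojnf] -> 12 lines: cmvxk kexf rqww rxtos oveys bzg hojnf lyjg sofjm acrk xpkr jeo
Hunk 2: at line 1 remove [rqww] add [oti,kkqgg,jmag] -> 14 lines: cmvxk kexf oti kkqgg jmag rxtos oveys bzg hojnf lyjg sofjm acrk xpkr jeo
Hunk 3: at line 8 remove [lyjg,sofjm] add [cil] -> 13 lines: cmvxk kexf oti kkqgg jmag rxtos oveys bzg hojnf cil acrk xpkr jeo
Hunk 4: at line 10 remove [acrk] add [kktxp,eggnz] -> 14 lines: cmvxk kexf oti kkqgg jmag rxtos oveys bzg hojnf cil kktxp eggnz xpkr jeo
Hunk 5: at line 4 remove [jmag] add [cjaqv,owgx,zlfsy] -> 16 lines: cmvxk kexf oti kkqgg cjaqv owgx zlfsy rxtos oveys bzg hojnf cil kktxp eggnz xpkr jeo
Final line count: 16

Answer: 16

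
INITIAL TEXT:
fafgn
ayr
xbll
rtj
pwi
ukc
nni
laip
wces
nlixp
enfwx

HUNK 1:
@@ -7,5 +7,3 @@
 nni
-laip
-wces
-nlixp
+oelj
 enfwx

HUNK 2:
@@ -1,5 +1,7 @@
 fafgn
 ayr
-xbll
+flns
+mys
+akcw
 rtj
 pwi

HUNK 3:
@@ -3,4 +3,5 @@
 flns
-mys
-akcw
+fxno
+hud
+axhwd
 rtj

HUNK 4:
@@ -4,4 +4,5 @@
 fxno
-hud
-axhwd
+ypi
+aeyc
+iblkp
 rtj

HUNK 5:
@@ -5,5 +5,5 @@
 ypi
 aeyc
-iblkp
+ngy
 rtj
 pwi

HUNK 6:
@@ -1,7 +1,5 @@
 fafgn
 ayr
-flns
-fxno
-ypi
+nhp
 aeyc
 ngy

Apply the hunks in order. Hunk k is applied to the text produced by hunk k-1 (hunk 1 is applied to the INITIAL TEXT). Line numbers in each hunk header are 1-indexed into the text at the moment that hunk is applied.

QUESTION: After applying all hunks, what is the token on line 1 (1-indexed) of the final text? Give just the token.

Hunk 1: at line 7 remove [laip,wces,nlixp] add [oelj] -> 9 lines: fafgn ayr xbll rtj pwi ukc nni oelj enfwx
Hunk 2: at line 1 remove [xbll] add [flns,mys,akcw] -> 11 lines: fafgn ayr flns mys akcw rtj pwi ukc nni oelj enfwx
Hunk 3: at line 3 remove [mys,akcw] add [fxno,hud,axhwd] -> 12 lines: fafgn ayr flns fxno hud axhwd rtj pwi ukc nni oelj enfwx
Hunk 4: at line 4 remove [hud,axhwd] add [ypi,aeyc,iblkp] -> 13 lines: fafgn ayr flns fxno ypi aeyc iblkp rtj pwi ukc nni oelj enfwx
Hunk 5: at line 5 remove [iblkp] add [ngy] -> 13 lines: fafgn ayr flns fxno ypi aeyc ngy rtj pwi ukc nni oelj enfwx
Hunk 6: at line 1 remove [flns,fxno,ypi] add [nhp] -> 11 lines: fafgn ayr nhp aeyc ngy rtj pwi ukc nni oelj enfwx
Final line 1: fafgn

Answer: fafgn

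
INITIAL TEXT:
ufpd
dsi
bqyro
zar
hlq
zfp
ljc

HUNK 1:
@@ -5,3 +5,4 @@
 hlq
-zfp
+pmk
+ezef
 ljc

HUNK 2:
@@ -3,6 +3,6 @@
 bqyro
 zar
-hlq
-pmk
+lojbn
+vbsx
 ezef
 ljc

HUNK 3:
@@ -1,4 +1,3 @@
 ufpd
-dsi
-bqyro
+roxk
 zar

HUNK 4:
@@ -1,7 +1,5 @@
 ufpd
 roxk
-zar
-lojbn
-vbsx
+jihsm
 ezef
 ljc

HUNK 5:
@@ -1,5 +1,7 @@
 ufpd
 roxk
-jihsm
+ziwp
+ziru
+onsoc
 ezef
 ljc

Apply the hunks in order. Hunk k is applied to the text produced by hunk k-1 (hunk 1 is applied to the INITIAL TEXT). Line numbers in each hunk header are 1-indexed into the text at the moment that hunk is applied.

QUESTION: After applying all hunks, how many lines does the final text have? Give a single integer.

Hunk 1: at line 5 remove [zfp] add [pmk,ezef] -> 8 lines: ufpd dsi bqyro zar hlq pmk ezef ljc
Hunk 2: at line 3 remove [hlq,pmk] add [lojbn,vbsx] -> 8 lines: ufpd dsi bqyro zar lojbn vbsx ezef ljc
Hunk 3: at line 1 remove [dsi,bqyro] add [roxk] -> 7 lines: ufpd roxk zar lojbn vbsx ezef ljc
Hunk 4: at line 1 remove [zar,lojbn,vbsx] add [jihsm] -> 5 lines: ufpd roxk jihsm ezef ljc
Hunk 5: at line 1 remove [jihsm] add [ziwp,ziru,onsoc] -> 7 lines: ufpd roxk ziwp ziru onsoc ezef ljc
Final line count: 7

Answer: 7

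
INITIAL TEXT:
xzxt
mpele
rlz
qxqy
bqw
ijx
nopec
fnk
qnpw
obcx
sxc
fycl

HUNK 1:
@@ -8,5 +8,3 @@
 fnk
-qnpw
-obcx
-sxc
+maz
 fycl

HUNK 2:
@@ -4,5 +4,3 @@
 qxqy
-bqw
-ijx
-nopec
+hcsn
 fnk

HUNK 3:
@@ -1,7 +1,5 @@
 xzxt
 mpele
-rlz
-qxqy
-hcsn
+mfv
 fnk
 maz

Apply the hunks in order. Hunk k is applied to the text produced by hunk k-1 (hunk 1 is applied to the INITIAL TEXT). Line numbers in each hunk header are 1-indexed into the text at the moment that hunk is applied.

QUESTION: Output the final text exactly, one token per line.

Answer: xzxt
mpele
mfv
fnk
maz
fycl

Derivation:
Hunk 1: at line 8 remove [qnpw,obcx,sxc] add [maz] -> 10 lines: xzxt mpele rlz qxqy bqw ijx nopec fnk maz fycl
Hunk 2: at line 4 remove [bqw,ijx,nopec] add [hcsn] -> 8 lines: xzxt mpele rlz qxqy hcsn fnk maz fycl
Hunk 3: at line 1 remove [rlz,qxqy,hcsn] add [mfv] -> 6 lines: xzxt mpele mfv fnk maz fycl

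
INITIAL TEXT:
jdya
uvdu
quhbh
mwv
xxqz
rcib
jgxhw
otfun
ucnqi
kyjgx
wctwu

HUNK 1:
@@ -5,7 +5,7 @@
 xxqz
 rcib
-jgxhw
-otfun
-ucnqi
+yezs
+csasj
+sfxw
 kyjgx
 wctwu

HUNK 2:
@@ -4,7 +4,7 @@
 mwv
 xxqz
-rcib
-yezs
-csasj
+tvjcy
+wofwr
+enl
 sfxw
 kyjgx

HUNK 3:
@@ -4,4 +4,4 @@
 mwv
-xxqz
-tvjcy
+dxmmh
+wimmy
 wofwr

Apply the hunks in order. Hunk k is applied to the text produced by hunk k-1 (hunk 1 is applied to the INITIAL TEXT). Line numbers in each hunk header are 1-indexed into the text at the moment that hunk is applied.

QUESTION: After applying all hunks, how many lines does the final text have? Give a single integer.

Answer: 11

Derivation:
Hunk 1: at line 5 remove [jgxhw,otfun,ucnqi] add [yezs,csasj,sfxw] -> 11 lines: jdya uvdu quhbh mwv xxqz rcib yezs csasj sfxw kyjgx wctwu
Hunk 2: at line 4 remove [rcib,yezs,csasj] add [tvjcy,wofwr,enl] -> 11 lines: jdya uvdu quhbh mwv xxqz tvjcy wofwr enl sfxw kyjgx wctwu
Hunk 3: at line 4 remove [xxqz,tvjcy] add [dxmmh,wimmy] -> 11 lines: jdya uvdu quhbh mwv dxmmh wimmy wofwr enl sfxw kyjgx wctwu
Final line count: 11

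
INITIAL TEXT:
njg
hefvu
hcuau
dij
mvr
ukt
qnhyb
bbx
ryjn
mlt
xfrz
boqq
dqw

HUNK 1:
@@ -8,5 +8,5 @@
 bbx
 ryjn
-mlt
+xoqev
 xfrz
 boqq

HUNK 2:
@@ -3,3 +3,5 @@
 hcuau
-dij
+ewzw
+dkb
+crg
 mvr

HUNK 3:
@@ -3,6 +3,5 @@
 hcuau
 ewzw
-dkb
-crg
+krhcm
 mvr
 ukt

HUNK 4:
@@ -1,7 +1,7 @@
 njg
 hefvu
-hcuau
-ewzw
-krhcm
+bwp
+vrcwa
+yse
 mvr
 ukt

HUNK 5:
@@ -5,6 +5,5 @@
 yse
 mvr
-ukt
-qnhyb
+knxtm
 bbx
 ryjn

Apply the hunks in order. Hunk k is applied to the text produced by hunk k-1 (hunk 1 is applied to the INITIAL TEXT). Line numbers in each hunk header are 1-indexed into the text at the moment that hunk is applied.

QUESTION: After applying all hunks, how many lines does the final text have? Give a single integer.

Answer: 13

Derivation:
Hunk 1: at line 8 remove [mlt] add [xoqev] -> 13 lines: njg hefvu hcuau dij mvr ukt qnhyb bbx ryjn xoqev xfrz boqq dqw
Hunk 2: at line 3 remove [dij] add [ewzw,dkb,crg] -> 15 lines: njg hefvu hcuau ewzw dkb crg mvr ukt qnhyb bbx ryjn xoqev xfrz boqq dqw
Hunk 3: at line 3 remove [dkb,crg] add [krhcm] -> 14 lines: njg hefvu hcuau ewzw krhcm mvr ukt qnhyb bbx ryjn xoqev xfrz boqq dqw
Hunk 4: at line 1 remove [hcuau,ewzw,krhcm] add [bwp,vrcwa,yse] -> 14 lines: njg hefvu bwp vrcwa yse mvr ukt qnhyb bbx ryjn xoqev xfrz boqq dqw
Hunk 5: at line 5 remove [ukt,qnhyb] add [knxtm] -> 13 lines: njg hefvu bwp vrcwa yse mvr knxtm bbx ryjn xoqev xfrz boqq dqw
Final line count: 13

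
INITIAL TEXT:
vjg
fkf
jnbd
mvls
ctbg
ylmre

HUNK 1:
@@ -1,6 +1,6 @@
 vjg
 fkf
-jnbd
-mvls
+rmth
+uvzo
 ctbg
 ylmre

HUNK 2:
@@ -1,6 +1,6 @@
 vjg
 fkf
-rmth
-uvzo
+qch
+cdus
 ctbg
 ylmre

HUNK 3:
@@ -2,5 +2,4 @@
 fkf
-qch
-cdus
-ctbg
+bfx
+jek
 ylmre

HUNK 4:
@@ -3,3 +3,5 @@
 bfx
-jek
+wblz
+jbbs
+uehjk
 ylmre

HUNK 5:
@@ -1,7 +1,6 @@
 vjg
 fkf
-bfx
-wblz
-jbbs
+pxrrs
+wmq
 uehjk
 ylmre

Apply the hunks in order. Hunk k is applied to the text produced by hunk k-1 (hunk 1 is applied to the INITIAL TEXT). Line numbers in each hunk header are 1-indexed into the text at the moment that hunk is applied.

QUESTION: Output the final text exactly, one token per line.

Hunk 1: at line 1 remove [jnbd,mvls] add [rmth,uvzo] -> 6 lines: vjg fkf rmth uvzo ctbg ylmre
Hunk 2: at line 1 remove [rmth,uvzo] add [qch,cdus] -> 6 lines: vjg fkf qch cdus ctbg ylmre
Hunk 3: at line 2 remove [qch,cdus,ctbg] add [bfx,jek] -> 5 lines: vjg fkf bfx jek ylmre
Hunk 4: at line 3 remove [jek] add [wblz,jbbs,uehjk] -> 7 lines: vjg fkf bfx wblz jbbs uehjk ylmre
Hunk 5: at line 1 remove [bfx,wblz,jbbs] add [pxrrs,wmq] -> 6 lines: vjg fkf pxrrs wmq uehjk ylmre

Answer: vjg
fkf
pxrrs
wmq
uehjk
ylmre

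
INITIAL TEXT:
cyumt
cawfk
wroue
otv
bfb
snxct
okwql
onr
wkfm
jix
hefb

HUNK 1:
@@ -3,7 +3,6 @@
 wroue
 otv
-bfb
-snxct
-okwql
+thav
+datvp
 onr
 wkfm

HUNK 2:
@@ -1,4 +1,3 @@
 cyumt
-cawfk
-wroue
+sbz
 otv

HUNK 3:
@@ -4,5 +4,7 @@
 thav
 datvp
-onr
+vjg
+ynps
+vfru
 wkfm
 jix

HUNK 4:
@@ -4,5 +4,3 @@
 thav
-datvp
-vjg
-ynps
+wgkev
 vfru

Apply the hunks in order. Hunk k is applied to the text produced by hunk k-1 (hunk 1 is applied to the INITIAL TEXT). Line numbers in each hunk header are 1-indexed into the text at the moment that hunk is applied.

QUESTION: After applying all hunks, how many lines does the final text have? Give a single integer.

Hunk 1: at line 3 remove [bfb,snxct,okwql] add [thav,datvp] -> 10 lines: cyumt cawfk wroue otv thav datvp onr wkfm jix hefb
Hunk 2: at line 1 remove [cawfk,wroue] add [sbz] -> 9 lines: cyumt sbz otv thav datvp onr wkfm jix hefb
Hunk 3: at line 4 remove [onr] add [vjg,ynps,vfru] -> 11 lines: cyumt sbz otv thav datvp vjg ynps vfru wkfm jix hefb
Hunk 4: at line 4 remove [datvp,vjg,ynps] add [wgkev] -> 9 lines: cyumt sbz otv thav wgkev vfru wkfm jix hefb
Final line count: 9

Answer: 9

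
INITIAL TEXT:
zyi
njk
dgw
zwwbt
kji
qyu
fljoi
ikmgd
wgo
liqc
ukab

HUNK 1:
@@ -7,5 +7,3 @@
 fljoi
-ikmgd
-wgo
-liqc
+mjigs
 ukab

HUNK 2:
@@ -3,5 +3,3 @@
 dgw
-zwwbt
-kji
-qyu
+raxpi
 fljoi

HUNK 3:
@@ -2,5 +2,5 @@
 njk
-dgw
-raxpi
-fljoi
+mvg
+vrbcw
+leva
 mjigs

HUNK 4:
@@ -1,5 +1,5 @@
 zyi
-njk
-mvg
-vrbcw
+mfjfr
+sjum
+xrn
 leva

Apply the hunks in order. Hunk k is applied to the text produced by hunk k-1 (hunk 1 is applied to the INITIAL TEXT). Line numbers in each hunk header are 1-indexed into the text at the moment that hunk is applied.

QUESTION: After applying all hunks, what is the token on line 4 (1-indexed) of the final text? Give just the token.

Answer: xrn

Derivation:
Hunk 1: at line 7 remove [ikmgd,wgo,liqc] add [mjigs] -> 9 lines: zyi njk dgw zwwbt kji qyu fljoi mjigs ukab
Hunk 2: at line 3 remove [zwwbt,kji,qyu] add [raxpi] -> 7 lines: zyi njk dgw raxpi fljoi mjigs ukab
Hunk 3: at line 2 remove [dgw,raxpi,fljoi] add [mvg,vrbcw,leva] -> 7 lines: zyi njk mvg vrbcw leva mjigs ukab
Hunk 4: at line 1 remove [njk,mvg,vrbcw] add [mfjfr,sjum,xrn] -> 7 lines: zyi mfjfr sjum xrn leva mjigs ukab
Final line 4: xrn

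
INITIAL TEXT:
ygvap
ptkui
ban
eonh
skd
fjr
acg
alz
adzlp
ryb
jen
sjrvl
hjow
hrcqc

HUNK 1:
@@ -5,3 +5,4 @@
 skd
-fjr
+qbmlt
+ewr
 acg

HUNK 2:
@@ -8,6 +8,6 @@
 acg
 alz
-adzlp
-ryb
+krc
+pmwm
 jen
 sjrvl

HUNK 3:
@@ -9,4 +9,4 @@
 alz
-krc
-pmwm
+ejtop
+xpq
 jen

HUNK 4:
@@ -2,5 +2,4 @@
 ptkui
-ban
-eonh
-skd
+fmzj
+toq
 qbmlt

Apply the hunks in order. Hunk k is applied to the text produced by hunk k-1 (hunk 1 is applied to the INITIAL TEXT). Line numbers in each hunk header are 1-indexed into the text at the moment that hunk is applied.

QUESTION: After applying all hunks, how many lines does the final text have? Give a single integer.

Hunk 1: at line 5 remove [fjr] add [qbmlt,ewr] -> 15 lines: ygvap ptkui ban eonh skd qbmlt ewr acg alz adzlp ryb jen sjrvl hjow hrcqc
Hunk 2: at line 8 remove [adzlp,ryb] add [krc,pmwm] -> 15 lines: ygvap ptkui ban eonh skd qbmlt ewr acg alz krc pmwm jen sjrvl hjow hrcqc
Hunk 3: at line 9 remove [krc,pmwm] add [ejtop,xpq] -> 15 lines: ygvap ptkui ban eonh skd qbmlt ewr acg alz ejtop xpq jen sjrvl hjow hrcqc
Hunk 4: at line 2 remove [ban,eonh,skd] add [fmzj,toq] -> 14 lines: ygvap ptkui fmzj toq qbmlt ewr acg alz ejtop xpq jen sjrvl hjow hrcqc
Final line count: 14

Answer: 14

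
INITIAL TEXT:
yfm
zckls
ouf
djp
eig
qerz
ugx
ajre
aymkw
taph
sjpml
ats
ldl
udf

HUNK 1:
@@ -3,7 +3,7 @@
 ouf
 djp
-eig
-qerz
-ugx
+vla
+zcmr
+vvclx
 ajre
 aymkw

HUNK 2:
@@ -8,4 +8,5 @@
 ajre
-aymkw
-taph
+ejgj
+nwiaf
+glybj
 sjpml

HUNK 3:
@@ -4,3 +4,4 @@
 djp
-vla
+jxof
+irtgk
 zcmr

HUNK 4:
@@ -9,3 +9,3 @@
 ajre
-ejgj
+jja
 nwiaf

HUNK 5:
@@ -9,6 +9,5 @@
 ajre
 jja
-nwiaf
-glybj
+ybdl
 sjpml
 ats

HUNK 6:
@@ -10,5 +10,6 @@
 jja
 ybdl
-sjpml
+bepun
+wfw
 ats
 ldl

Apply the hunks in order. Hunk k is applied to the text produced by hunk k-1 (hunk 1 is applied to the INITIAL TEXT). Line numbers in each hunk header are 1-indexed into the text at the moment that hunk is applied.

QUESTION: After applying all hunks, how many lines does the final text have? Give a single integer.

Answer: 16

Derivation:
Hunk 1: at line 3 remove [eig,qerz,ugx] add [vla,zcmr,vvclx] -> 14 lines: yfm zckls ouf djp vla zcmr vvclx ajre aymkw taph sjpml ats ldl udf
Hunk 2: at line 8 remove [aymkw,taph] add [ejgj,nwiaf,glybj] -> 15 lines: yfm zckls ouf djp vla zcmr vvclx ajre ejgj nwiaf glybj sjpml ats ldl udf
Hunk 3: at line 4 remove [vla] add [jxof,irtgk] -> 16 lines: yfm zckls ouf djp jxof irtgk zcmr vvclx ajre ejgj nwiaf glybj sjpml ats ldl udf
Hunk 4: at line 9 remove [ejgj] add [jja] -> 16 lines: yfm zckls ouf djp jxof irtgk zcmr vvclx ajre jja nwiaf glybj sjpml ats ldl udf
Hunk 5: at line 9 remove [nwiaf,glybj] add [ybdl] -> 15 lines: yfm zckls ouf djp jxof irtgk zcmr vvclx ajre jja ybdl sjpml ats ldl udf
Hunk 6: at line 10 remove [sjpml] add [bepun,wfw] -> 16 lines: yfm zckls ouf djp jxof irtgk zcmr vvclx ajre jja ybdl bepun wfw ats ldl udf
Final line count: 16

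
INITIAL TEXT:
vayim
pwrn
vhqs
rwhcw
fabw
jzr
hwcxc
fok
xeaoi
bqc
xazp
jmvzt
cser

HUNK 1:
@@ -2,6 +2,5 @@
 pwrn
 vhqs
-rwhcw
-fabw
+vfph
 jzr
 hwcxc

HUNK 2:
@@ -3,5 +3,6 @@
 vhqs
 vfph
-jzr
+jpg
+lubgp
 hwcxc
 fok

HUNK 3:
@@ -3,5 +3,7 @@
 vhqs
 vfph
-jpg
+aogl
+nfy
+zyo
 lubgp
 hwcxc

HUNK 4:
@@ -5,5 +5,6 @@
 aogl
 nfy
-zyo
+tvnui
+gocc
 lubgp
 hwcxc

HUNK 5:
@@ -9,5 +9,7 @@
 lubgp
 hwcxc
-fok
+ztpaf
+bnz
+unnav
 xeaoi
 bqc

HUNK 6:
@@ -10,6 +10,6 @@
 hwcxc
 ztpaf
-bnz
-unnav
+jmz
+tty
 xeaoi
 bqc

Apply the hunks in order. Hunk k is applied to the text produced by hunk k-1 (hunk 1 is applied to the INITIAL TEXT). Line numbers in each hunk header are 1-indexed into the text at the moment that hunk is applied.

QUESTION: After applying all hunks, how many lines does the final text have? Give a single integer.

Hunk 1: at line 2 remove [rwhcw,fabw] add [vfph] -> 12 lines: vayim pwrn vhqs vfph jzr hwcxc fok xeaoi bqc xazp jmvzt cser
Hunk 2: at line 3 remove [jzr] add [jpg,lubgp] -> 13 lines: vayim pwrn vhqs vfph jpg lubgp hwcxc fok xeaoi bqc xazp jmvzt cser
Hunk 3: at line 3 remove [jpg] add [aogl,nfy,zyo] -> 15 lines: vayim pwrn vhqs vfph aogl nfy zyo lubgp hwcxc fok xeaoi bqc xazp jmvzt cser
Hunk 4: at line 5 remove [zyo] add [tvnui,gocc] -> 16 lines: vayim pwrn vhqs vfph aogl nfy tvnui gocc lubgp hwcxc fok xeaoi bqc xazp jmvzt cser
Hunk 5: at line 9 remove [fok] add [ztpaf,bnz,unnav] -> 18 lines: vayim pwrn vhqs vfph aogl nfy tvnui gocc lubgp hwcxc ztpaf bnz unnav xeaoi bqc xazp jmvzt cser
Hunk 6: at line 10 remove [bnz,unnav] add [jmz,tty] -> 18 lines: vayim pwrn vhqs vfph aogl nfy tvnui gocc lubgp hwcxc ztpaf jmz tty xeaoi bqc xazp jmvzt cser
Final line count: 18

Answer: 18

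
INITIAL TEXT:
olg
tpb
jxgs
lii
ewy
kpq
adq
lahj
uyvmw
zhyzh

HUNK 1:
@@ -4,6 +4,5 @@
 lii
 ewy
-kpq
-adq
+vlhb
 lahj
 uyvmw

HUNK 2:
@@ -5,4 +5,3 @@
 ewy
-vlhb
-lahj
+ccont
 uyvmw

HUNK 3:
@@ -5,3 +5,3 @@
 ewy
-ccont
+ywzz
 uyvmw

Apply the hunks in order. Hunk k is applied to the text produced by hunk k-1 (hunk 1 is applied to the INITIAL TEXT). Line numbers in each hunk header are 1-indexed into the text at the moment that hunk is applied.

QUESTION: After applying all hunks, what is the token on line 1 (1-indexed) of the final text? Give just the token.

Hunk 1: at line 4 remove [kpq,adq] add [vlhb] -> 9 lines: olg tpb jxgs lii ewy vlhb lahj uyvmw zhyzh
Hunk 2: at line 5 remove [vlhb,lahj] add [ccont] -> 8 lines: olg tpb jxgs lii ewy ccont uyvmw zhyzh
Hunk 3: at line 5 remove [ccont] add [ywzz] -> 8 lines: olg tpb jxgs lii ewy ywzz uyvmw zhyzh
Final line 1: olg

Answer: olg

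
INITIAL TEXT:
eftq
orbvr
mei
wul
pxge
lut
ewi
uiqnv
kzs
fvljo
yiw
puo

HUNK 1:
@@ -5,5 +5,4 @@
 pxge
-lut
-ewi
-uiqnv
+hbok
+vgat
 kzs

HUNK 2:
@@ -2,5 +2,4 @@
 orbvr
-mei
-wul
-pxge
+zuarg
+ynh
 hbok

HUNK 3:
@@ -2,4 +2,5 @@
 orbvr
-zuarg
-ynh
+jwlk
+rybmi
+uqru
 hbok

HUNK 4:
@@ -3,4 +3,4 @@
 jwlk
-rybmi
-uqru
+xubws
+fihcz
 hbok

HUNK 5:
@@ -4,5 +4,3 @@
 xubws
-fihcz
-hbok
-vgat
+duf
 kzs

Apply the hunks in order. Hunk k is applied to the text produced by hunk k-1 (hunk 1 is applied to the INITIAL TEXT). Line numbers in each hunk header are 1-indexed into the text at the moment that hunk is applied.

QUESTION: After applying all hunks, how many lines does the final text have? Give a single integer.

Hunk 1: at line 5 remove [lut,ewi,uiqnv] add [hbok,vgat] -> 11 lines: eftq orbvr mei wul pxge hbok vgat kzs fvljo yiw puo
Hunk 2: at line 2 remove [mei,wul,pxge] add [zuarg,ynh] -> 10 lines: eftq orbvr zuarg ynh hbok vgat kzs fvljo yiw puo
Hunk 3: at line 2 remove [zuarg,ynh] add [jwlk,rybmi,uqru] -> 11 lines: eftq orbvr jwlk rybmi uqru hbok vgat kzs fvljo yiw puo
Hunk 4: at line 3 remove [rybmi,uqru] add [xubws,fihcz] -> 11 lines: eftq orbvr jwlk xubws fihcz hbok vgat kzs fvljo yiw puo
Hunk 5: at line 4 remove [fihcz,hbok,vgat] add [duf] -> 9 lines: eftq orbvr jwlk xubws duf kzs fvljo yiw puo
Final line count: 9

Answer: 9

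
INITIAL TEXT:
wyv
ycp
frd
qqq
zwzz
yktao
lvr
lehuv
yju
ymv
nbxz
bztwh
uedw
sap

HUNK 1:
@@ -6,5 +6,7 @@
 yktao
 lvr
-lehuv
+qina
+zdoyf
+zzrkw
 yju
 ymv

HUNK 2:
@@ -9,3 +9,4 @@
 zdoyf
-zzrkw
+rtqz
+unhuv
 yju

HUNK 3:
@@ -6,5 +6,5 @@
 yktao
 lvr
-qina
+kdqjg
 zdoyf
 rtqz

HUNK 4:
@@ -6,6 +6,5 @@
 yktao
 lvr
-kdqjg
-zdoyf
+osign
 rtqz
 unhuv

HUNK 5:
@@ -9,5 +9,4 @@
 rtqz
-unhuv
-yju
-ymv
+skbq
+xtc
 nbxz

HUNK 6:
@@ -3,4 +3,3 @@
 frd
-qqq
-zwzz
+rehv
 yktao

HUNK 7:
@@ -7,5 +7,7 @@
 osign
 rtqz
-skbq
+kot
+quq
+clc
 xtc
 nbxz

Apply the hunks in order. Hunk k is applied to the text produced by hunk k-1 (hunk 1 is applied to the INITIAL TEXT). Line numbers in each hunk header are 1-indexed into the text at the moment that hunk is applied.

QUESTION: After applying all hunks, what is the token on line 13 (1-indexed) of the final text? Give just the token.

Hunk 1: at line 6 remove [lehuv] add [qina,zdoyf,zzrkw] -> 16 lines: wyv ycp frd qqq zwzz yktao lvr qina zdoyf zzrkw yju ymv nbxz bztwh uedw sap
Hunk 2: at line 9 remove [zzrkw] add [rtqz,unhuv] -> 17 lines: wyv ycp frd qqq zwzz yktao lvr qina zdoyf rtqz unhuv yju ymv nbxz bztwh uedw sap
Hunk 3: at line 6 remove [qina] add [kdqjg] -> 17 lines: wyv ycp frd qqq zwzz yktao lvr kdqjg zdoyf rtqz unhuv yju ymv nbxz bztwh uedw sap
Hunk 4: at line 6 remove [kdqjg,zdoyf] add [osign] -> 16 lines: wyv ycp frd qqq zwzz yktao lvr osign rtqz unhuv yju ymv nbxz bztwh uedw sap
Hunk 5: at line 9 remove [unhuv,yju,ymv] add [skbq,xtc] -> 15 lines: wyv ycp frd qqq zwzz yktao lvr osign rtqz skbq xtc nbxz bztwh uedw sap
Hunk 6: at line 3 remove [qqq,zwzz] add [rehv] -> 14 lines: wyv ycp frd rehv yktao lvr osign rtqz skbq xtc nbxz bztwh uedw sap
Hunk 7: at line 7 remove [skbq] add [kot,quq,clc] -> 16 lines: wyv ycp frd rehv yktao lvr osign rtqz kot quq clc xtc nbxz bztwh uedw sap
Final line 13: nbxz

Answer: nbxz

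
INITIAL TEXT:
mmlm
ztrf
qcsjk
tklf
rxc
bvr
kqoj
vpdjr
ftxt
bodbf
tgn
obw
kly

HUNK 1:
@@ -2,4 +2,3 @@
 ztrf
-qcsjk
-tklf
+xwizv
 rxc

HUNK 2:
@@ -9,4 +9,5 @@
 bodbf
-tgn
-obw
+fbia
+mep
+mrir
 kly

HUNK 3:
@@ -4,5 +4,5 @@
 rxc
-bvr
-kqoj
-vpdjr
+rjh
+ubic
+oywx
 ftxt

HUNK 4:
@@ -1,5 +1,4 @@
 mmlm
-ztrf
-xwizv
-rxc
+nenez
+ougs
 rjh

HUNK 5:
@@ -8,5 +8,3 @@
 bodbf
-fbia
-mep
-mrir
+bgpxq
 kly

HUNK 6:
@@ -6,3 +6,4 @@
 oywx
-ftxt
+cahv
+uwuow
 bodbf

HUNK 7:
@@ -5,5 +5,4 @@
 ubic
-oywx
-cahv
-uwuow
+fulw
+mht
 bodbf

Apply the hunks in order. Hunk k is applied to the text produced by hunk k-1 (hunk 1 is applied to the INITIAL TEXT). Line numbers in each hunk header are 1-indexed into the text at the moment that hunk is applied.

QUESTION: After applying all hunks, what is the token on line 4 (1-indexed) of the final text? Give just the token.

Hunk 1: at line 2 remove [qcsjk,tklf] add [xwizv] -> 12 lines: mmlm ztrf xwizv rxc bvr kqoj vpdjr ftxt bodbf tgn obw kly
Hunk 2: at line 9 remove [tgn,obw] add [fbia,mep,mrir] -> 13 lines: mmlm ztrf xwizv rxc bvr kqoj vpdjr ftxt bodbf fbia mep mrir kly
Hunk 3: at line 4 remove [bvr,kqoj,vpdjr] add [rjh,ubic,oywx] -> 13 lines: mmlm ztrf xwizv rxc rjh ubic oywx ftxt bodbf fbia mep mrir kly
Hunk 4: at line 1 remove [ztrf,xwizv,rxc] add [nenez,ougs] -> 12 lines: mmlm nenez ougs rjh ubic oywx ftxt bodbf fbia mep mrir kly
Hunk 5: at line 8 remove [fbia,mep,mrir] add [bgpxq] -> 10 lines: mmlm nenez ougs rjh ubic oywx ftxt bodbf bgpxq kly
Hunk 6: at line 6 remove [ftxt] add [cahv,uwuow] -> 11 lines: mmlm nenez ougs rjh ubic oywx cahv uwuow bodbf bgpxq kly
Hunk 7: at line 5 remove [oywx,cahv,uwuow] add [fulw,mht] -> 10 lines: mmlm nenez ougs rjh ubic fulw mht bodbf bgpxq kly
Final line 4: rjh

Answer: rjh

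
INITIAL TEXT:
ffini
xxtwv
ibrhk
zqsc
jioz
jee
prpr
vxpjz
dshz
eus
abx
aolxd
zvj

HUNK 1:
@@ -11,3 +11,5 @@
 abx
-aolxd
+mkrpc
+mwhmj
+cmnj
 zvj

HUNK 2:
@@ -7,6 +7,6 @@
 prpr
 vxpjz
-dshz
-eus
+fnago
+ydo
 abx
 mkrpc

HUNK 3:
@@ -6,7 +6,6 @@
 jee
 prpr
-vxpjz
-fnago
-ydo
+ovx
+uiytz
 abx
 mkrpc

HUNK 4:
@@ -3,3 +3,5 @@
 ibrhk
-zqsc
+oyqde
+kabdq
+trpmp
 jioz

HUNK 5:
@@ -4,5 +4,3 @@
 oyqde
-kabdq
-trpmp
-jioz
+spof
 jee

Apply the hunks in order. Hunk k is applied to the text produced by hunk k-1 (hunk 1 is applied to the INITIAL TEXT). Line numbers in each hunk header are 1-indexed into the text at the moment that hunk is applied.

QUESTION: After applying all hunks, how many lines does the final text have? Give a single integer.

Answer: 14

Derivation:
Hunk 1: at line 11 remove [aolxd] add [mkrpc,mwhmj,cmnj] -> 15 lines: ffini xxtwv ibrhk zqsc jioz jee prpr vxpjz dshz eus abx mkrpc mwhmj cmnj zvj
Hunk 2: at line 7 remove [dshz,eus] add [fnago,ydo] -> 15 lines: ffini xxtwv ibrhk zqsc jioz jee prpr vxpjz fnago ydo abx mkrpc mwhmj cmnj zvj
Hunk 3: at line 6 remove [vxpjz,fnago,ydo] add [ovx,uiytz] -> 14 lines: ffini xxtwv ibrhk zqsc jioz jee prpr ovx uiytz abx mkrpc mwhmj cmnj zvj
Hunk 4: at line 3 remove [zqsc] add [oyqde,kabdq,trpmp] -> 16 lines: ffini xxtwv ibrhk oyqde kabdq trpmp jioz jee prpr ovx uiytz abx mkrpc mwhmj cmnj zvj
Hunk 5: at line 4 remove [kabdq,trpmp,jioz] add [spof] -> 14 lines: ffini xxtwv ibrhk oyqde spof jee prpr ovx uiytz abx mkrpc mwhmj cmnj zvj
Final line count: 14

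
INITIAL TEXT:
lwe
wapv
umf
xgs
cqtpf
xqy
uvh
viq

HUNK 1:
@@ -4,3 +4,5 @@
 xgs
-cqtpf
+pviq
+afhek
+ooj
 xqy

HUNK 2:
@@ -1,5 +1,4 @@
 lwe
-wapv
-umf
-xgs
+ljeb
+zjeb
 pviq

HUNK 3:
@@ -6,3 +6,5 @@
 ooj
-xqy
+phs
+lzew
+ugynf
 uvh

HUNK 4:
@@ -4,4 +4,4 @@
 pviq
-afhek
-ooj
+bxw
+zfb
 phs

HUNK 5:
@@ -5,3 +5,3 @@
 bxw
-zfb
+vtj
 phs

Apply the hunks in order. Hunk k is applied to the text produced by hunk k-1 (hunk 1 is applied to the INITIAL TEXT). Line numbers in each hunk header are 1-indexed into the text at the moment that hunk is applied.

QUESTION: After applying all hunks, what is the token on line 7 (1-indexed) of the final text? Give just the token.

Answer: phs

Derivation:
Hunk 1: at line 4 remove [cqtpf] add [pviq,afhek,ooj] -> 10 lines: lwe wapv umf xgs pviq afhek ooj xqy uvh viq
Hunk 2: at line 1 remove [wapv,umf,xgs] add [ljeb,zjeb] -> 9 lines: lwe ljeb zjeb pviq afhek ooj xqy uvh viq
Hunk 3: at line 6 remove [xqy] add [phs,lzew,ugynf] -> 11 lines: lwe ljeb zjeb pviq afhek ooj phs lzew ugynf uvh viq
Hunk 4: at line 4 remove [afhek,ooj] add [bxw,zfb] -> 11 lines: lwe ljeb zjeb pviq bxw zfb phs lzew ugynf uvh viq
Hunk 5: at line 5 remove [zfb] add [vtj] -> 11 lines: lwe ljeb zjeb pviq bxw vtj phs lzew ugynf uvh viq
Final line 7: phs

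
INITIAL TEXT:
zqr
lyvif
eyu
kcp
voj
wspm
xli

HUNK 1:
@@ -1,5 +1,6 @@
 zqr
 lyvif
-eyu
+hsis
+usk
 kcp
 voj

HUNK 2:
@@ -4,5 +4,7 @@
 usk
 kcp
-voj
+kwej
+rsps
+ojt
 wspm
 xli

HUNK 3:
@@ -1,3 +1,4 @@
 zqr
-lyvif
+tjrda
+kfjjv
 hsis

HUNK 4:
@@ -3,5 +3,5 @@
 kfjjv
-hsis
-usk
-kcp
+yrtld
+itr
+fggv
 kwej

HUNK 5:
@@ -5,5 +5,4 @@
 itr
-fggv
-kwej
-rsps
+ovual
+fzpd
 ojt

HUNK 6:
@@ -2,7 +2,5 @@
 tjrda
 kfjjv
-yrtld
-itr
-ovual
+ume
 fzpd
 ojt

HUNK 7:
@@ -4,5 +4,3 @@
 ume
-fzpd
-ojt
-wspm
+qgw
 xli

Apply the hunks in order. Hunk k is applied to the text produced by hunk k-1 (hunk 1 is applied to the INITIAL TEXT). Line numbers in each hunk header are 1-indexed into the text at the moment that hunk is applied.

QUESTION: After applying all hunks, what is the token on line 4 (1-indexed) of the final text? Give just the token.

Hunk 1: at line 1 remove [eyu] add [hsis,usk] -> 8 lines: zqr lyvif hsis usk kcp voj wspm xli
Hunk 2: at line 4 remove [voj] add [kwej,rsps,ojt] -> 10 lines: zqr lyvif hsis usk kcp kwej rsps ojt wspm xli
Hunk 3: at line 1 remove [lyvif] add [tjrda,kfjjv] -> 11 lines: zqr tjrda kfjjv hsis usk kcp kwej rsps ojt wspm xli
Hunk 4: at line 3 remove [hsis,usk,kcp] add [yrtld,itr,fggv] -> 11 lines: zqr tjrda kfjjv yrtld itr fggv kwej rsps ojt wspm xli
Hunk 5: at line 5 remove [fggv,kwej,rsps] add [ovual,fzpd] -> 10 lines: zqr tjrda kfjjv yrtld itr ovual fzpd ojt wspm xli
Hunk 6: at line 2 remove [yrtld,itr,ovual] add [ume] -> 8 lines: zqr tjrda kfjjv ume fzpd ojt wspm xli
Hunk 7: at line 4 remove [fzpd,ojt,wspm] add [qgw] -> 6 lines: zqr tjrda kfjjv ume qgw xli
Final line 4: ume

Answer: ume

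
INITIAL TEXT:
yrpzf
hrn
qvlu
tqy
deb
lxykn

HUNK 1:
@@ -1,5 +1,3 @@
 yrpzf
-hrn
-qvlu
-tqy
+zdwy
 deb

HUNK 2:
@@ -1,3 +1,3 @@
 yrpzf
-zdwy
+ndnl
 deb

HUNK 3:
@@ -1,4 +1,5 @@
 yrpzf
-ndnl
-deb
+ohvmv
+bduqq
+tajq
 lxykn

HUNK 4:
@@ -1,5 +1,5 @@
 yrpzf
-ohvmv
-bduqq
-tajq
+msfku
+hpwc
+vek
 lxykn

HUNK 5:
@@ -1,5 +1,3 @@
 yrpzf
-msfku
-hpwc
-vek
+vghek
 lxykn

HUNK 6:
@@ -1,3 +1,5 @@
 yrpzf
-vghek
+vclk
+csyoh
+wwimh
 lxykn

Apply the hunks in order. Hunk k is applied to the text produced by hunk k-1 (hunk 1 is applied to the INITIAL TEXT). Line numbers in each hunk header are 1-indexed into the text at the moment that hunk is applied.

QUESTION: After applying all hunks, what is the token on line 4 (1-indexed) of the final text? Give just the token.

Hunk 1: at line 1 remove [hrn,qvlu,tqy] add [zdwy] -> 4 lines: yrpzf zdwy deb lxykn
Hunk 2: at line 1 remove [zdwy] add [ndnl] -> 4 lines: yrpzf ndnl deb lxykn
Hunk 3: at line 1 remove [ndnl,deb] add [ohvmv,bduqq,tajq] -> 5 lines: yrpzf ohvmv bduqq tajq lxykn
Hunk 4: at line 1 remove [ohvmv,bduqq,tajq] add [msfku,hpwc,vek] -> 5 lines: yrpzf msfku hpwc vek lxykn
Hunk 5: at line 1 remove [msfku,hpwc,vek] add [vghek] -> 3 lines: yrpzf vghek lxykn
Hunk 6: at line 1 remove [vghek] add [vclk,csyoh,wwimh] -> 5 lines: yrpzf vclk csyoh wwimh lxykn
Final line 4: wwimh

Answer: wwimh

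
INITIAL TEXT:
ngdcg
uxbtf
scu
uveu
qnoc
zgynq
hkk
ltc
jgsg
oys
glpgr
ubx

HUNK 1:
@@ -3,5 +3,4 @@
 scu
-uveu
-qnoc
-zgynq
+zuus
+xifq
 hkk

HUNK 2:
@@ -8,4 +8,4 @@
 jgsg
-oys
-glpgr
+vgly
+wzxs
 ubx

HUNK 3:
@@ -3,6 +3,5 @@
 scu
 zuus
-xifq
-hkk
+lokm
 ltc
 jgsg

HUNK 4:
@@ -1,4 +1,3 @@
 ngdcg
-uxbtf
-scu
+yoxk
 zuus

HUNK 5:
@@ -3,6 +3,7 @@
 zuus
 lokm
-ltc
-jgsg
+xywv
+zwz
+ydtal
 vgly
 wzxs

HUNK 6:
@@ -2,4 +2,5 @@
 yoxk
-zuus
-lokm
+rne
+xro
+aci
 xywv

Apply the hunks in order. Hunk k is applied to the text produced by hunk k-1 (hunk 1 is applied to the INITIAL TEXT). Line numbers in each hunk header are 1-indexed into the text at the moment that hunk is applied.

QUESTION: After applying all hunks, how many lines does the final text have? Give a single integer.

Answer: 11

Derivation:
Hunk 1: at line 3 remove [uveu,qnoc,zgynq] add [zuus,xifq] -> 11 lines: ngdcg uxbtf scu zuus xifq hkk ltc jgsg oys glpgr ubx
Hunk 2: at line 8 remove [oys,glpgr] add [vgly,wzxs] -> 11 lines: ngdcg uxbtf scu zuus xifq hkk ltc jgsg vgly wzxs ubx
Hunk 3: at line 3 remove [xifq,hkk] add [lokm] -> 10 lines: ngdcg uxbtf scu zuus lokm ltc jgsg vgly wzxs ubx
Hunk 4: at line 1 remove [uxbtf,scu] add [yoxk] -> 9 lines: ngdcg yoxk zuus lokm ltc jgsg vgly wzxs ubx
Hunk 5: at line 3 remove [ltc,jgsg] add [xywv,zwz,ydtal] -> 10 lines: ngdcg yoxk zuus lokm xywv zwz ydtal vgly wzxs ubx
Hunk 6: at line 2 remove [zuus,lokm] add [rne,xro,aci] -> 11 lines: ngdcg yoxk rne xro aci xywv zwz ydtal vgly wzxs ubx
Final line count: 11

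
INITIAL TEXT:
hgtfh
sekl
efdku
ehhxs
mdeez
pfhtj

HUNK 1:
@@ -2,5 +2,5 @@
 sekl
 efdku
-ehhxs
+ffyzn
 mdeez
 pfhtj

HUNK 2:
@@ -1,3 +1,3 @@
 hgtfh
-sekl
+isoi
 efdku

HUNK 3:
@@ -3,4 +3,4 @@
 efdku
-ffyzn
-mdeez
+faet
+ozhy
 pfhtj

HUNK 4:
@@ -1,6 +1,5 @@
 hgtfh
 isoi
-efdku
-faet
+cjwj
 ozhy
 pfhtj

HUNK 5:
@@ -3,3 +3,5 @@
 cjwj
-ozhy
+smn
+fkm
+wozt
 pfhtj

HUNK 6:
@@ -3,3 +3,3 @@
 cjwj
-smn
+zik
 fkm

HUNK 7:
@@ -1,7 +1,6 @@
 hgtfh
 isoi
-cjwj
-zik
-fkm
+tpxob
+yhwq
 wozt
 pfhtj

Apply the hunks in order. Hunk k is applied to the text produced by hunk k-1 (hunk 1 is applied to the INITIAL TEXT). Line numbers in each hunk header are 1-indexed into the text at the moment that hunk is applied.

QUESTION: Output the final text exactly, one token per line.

Answer: hgtfh
isoi
tpxob
yhwq
wozt
pfhtj

Derivation:
Hunk 1: at line 2 remove [ehhxs] add [ffyzn] -> 6 lines: hgtfh sekl efdku ffyzn mdeez pfhtj
Hunk 2: at line 1 remove [sekl] add [isoi] -> 6 lines: hgtfh isoi efdku ffyzn mdeez pfhtj
Hunk 3: at line 3 remove [ffyzn,mdeez] add [faet,ozhy] -> 6 lines: hgtfh isoi efdku faet ozhy pfhtj
Hunk 4: at line 1 remove [efdku,faet] add [cjwj] -> 5 lines: hgtfh isoi cjwj ozhy pfhtj
Hunk 5: at line 3 remove [ozhy] add [smn,fkm,wozt] -> 7 lines: hgtfh isoi cjwj smn fkm wozt pfhtj
Hunk 6: at line 3 remove [smn] add [zik] -> 7 lines: hgtfh isoi cjwj zik fkm wozt pfhtj
Hunk 7: at line 1 remove [cjwj,zik,fkm] add [tpxob,yhwq] -> 6 lines: hgtfh isoi tpxob yhwq wozt pfhtj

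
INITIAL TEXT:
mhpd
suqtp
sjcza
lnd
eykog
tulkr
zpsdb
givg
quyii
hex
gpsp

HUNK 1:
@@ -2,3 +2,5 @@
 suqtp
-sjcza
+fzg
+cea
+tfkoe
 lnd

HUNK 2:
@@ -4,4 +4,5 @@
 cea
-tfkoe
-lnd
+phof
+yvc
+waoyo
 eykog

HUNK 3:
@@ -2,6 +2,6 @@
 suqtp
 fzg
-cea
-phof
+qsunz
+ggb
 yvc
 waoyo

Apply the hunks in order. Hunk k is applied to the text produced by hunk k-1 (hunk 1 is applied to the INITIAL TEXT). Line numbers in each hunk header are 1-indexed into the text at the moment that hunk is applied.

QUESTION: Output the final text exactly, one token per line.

Hunk 1: at line 2 remove [sjcza] add [fzg,cea,tfkoe] -> 13 lines: mhpd suqtp fzg cea tfkoe lnd eykog tulkr zpsdb givg quyii hex gpsp
Hunk 2: at line 4 remove [tfkoe,lnd] add [phof,yvc,waoyo] -> 14 lines: mhpd suqtp fzg cea phof yvc waoyo eykog tulkr zpsdb givg quyii hex gpsp
Hunk 3: at line 2 remove [cea,phof] add [qsunz,ggb] -> 14 lines: mhpd suqtp fzg qsunz ggb yvc waoyo eykog tulkr zpsdb givg quyii hex gpsp

Answer: mhpd
suqtp
fzg
qsunz
ggb
yvc
waoyo
eykog
tulkr
zpsdb
givg
quyii
hex
gpsp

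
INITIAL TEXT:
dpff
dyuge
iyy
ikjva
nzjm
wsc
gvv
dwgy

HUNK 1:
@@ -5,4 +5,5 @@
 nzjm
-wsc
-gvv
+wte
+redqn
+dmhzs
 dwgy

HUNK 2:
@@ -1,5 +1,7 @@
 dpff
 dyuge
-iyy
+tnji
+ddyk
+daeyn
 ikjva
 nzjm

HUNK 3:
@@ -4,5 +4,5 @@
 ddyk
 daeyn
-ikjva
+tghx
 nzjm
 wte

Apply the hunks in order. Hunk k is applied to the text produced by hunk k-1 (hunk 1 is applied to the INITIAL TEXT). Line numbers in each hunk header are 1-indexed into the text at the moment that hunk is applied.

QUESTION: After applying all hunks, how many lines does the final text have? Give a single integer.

Answer: 11

Derivation:
Hunk 1: at line 5 remove [wsc,gvv] add [wte,redqn,dmhzs] -> 9 lines: dpff dyuge iyy ikjva nzjm wte redqn dmhzs dwgy
Hunk 2: at line 1 remove [iyy] add [tnji,ddyk,daeyn] -> 11 lines: dpff dyuge tnji ddyk daeyn ikjva nzjm wte redqn dmhzs dwgy
Hunk 3: at line 4 remove [ikjva] add [tghx] -> 11 lines: dpff dyuge tnji ddyk daeyn tghx nzjm wte redqn dmhzs dwgy
Final line count: 11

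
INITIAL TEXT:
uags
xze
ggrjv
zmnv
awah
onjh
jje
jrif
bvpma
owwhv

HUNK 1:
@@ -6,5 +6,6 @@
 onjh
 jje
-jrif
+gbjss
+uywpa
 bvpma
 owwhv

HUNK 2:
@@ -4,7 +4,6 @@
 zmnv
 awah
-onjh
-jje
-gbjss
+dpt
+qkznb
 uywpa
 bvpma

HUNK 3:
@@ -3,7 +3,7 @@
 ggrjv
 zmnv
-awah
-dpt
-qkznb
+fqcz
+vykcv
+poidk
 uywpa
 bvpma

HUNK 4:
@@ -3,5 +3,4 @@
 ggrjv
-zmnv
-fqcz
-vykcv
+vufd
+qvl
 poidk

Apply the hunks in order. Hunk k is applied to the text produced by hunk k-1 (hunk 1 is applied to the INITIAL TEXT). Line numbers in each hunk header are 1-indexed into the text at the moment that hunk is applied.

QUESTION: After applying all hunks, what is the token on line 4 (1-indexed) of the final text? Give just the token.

Answer: vufd

Derivation:
Hunk 1: at line 6 remove [jrif] add [gbjss,uywpa] -> 11 lines: uags xze ggrjv zmnv awah onjh jje gbjss uywpa bvpma owwhv
Hunk 2: at line 4 remove [onjh,jje,gbjss] add [dpt,qkznb] -> 10 lines: uags xze ggrjv zmnv awah dpt qkznb uywpa bvpma owwhv
Hunk 3: at line 3 remove [awah,dpt,qkznb] add [fqcz,vykcv,poidk] -> 10 lines: uags xze ggrjv zmnv fqcz vykcv poidk uywpa bvpma owwhv
Hunk 4: at line 3 remove [zmnv,fqcz,vykcv] add [vufd,qvl] -> 9 lines: uags xze ggrjv vufd qvl poidk uywpa bvpma owwhv
Final line 4: vufd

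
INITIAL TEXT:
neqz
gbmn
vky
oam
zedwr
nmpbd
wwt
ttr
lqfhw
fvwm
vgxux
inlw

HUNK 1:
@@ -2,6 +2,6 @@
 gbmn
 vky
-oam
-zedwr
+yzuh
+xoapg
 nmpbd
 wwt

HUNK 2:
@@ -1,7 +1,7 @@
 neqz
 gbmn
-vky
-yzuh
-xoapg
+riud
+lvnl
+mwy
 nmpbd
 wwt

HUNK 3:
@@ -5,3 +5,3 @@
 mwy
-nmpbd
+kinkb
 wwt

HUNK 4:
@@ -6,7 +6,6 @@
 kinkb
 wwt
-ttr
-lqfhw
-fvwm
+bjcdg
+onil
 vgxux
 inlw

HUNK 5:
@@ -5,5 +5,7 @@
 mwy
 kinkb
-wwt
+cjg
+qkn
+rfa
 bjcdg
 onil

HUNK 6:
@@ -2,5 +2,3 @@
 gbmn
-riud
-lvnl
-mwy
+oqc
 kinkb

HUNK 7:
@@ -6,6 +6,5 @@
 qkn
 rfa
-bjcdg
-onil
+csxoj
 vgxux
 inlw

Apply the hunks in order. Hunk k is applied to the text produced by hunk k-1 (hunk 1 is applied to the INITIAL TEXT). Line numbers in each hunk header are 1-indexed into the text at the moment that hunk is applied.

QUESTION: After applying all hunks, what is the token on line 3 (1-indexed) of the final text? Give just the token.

Answer: oqc

Derivation:
Hunk 1: at line 2 remove [oam,zedwr] add [yzuh,xoapg] -> 12 lines: neqz gbmn vky yzuh xoapg nmpbd wwt ttr lqfhw fvwm vgxux inlw
Hunk 2: at line 1 remove [vky,yzuh,xoapg] add [riud,lvnl,mwy] -> 12 lines: neqz gbmn riud lvnl mwy nmpbd wwt ttr lqfhw fvwm vgxux inlw
Hunk 3: at line 5 remove [nmpbd] add [kinkb] -> 12 lines: neqz gbmn riud lvnl mwy kinkb wwt ttr lqfhw fvwm vgxux inlw
Hunk 4: at line 6 remove [ttr,lqfhw,fvwm] add [bjcdg,onil] -> 11 lines: neqz gbmn riud lvnl mwy kinkb wwt bjcdg onil vgxux inlw
Hunk 5: at line 5 remove [wwt] add [cjg,qkn,rfa] -> 13 lines: neqz gbmn riud lvnl mwy kinkb cjg qkn rfa bjcdg onil vgxux inlw
Hunk 6: at line 2 remove [riud,lvnl,mwy] add [oqc] -> 11 lines: neqz gbmn oqc kinkb cjg qkn rfa bjcdg onil vgxux inlw
Hunk 7: at line 6 remove [bjcdg,onil] add [csxoj] -> 10 lines: neqz gbmn oqc kinkb cjg qkn rfa csxoj vgxux inlw
Final line 3: oqc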